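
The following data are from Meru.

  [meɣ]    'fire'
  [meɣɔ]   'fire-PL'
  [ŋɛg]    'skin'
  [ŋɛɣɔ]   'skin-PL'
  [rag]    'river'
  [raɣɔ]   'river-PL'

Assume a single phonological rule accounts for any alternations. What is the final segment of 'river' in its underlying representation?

/g/

'river' shows [g] ~ [ɣ] at the end of the stem ([rag] vs [raɣɔ]).
The stem 'fire' ([meɣ], [meɣɔ]) shows [ɣ] unchanged in both environments, so [ɣ] cannot be basic with [g] derived in isolation.
The underlying segment must be /g/; voiced stops become fricatives between vowels, yielding [ɣ] there.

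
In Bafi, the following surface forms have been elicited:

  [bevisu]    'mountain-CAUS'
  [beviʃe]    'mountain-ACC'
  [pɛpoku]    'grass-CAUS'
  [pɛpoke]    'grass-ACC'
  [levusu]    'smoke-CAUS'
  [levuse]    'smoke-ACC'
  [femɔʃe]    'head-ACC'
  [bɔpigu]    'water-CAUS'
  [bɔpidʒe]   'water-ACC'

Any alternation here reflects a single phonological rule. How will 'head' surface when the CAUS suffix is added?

'mountain' shows [s] ~ [ʃ] at the end of the stem ([bevisu] vs [beviʃe]).
Compare 'smoke', with invariant [s] in [levusu] and [levuse]: an analysis with underlying /s/ and a rule producing [ʃ] before the ACC suffix would wrongly predict alternation here too.
Therefore /ʃ/ is basic and [s] is derived by depalatalization (palato-alveolar /dʒ/ and /ʃ/ become [g] and [s] when no front vowel follows).
From [femɔʃe] the stem 'head' is /femɔʃ/; when no front vowel follows this yields [femɔsu].

[femɔsu]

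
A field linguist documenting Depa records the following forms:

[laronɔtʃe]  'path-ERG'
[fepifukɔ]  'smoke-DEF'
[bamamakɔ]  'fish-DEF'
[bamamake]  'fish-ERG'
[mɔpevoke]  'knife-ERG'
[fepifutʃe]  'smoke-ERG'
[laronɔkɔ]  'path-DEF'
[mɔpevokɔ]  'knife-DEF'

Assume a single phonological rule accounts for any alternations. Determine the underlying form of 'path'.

/laronɔtʃ/

In [laronɔtʃe] and [laronɔkɔ] the final segment of 'path' alternates: [tʃ] ~ [k].
If /k/ were underlying and a rule turned it into [tʃ] before the ERG suffix, 'fish' would also alternate; but it has [k] in both [bamamake] and [bamamakɔ].
The alternation reflects depalatalization: palato-alveolar /tʃ/ becomes [k] when no front vowel follows. /tʃ/ is underlying.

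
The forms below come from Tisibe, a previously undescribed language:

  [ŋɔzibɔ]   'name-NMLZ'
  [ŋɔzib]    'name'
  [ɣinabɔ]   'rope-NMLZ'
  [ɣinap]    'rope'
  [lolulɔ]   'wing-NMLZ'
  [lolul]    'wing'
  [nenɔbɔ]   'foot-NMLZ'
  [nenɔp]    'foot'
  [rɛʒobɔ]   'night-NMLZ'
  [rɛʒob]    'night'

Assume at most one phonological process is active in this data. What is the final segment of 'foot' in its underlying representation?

The root 'foot' surfaces as [nenɔbɔ] and [nenɔp], with a stem-final [b] ~ [p] alternation.
But 'name' keeps [b] in both environments ([ŋɔzibɔ], [ŋɔzib]), so there is no rule changing /b/ to [p] in isolation.
The alternation reflects intervocalic voicing: voiceless stops become voiced between vowels. /p/ is underlying.

/p/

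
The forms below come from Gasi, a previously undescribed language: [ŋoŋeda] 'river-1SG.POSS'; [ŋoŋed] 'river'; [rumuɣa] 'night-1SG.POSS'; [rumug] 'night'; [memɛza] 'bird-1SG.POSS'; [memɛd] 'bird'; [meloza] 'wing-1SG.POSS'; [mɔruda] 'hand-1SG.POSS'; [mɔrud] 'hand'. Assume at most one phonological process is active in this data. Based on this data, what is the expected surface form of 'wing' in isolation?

In [memɛza] and [memɛd] the final segment of 'bird' alternates: [z] ~ [d].
The stem 'hand' ([mɔruda], [mɔrud]) shows [d] unchanged in both environments, so [d] cannot be basic with [z] derived before the 1SG.POSS suffix.
The underlying segment must be /z/; voiced fricatives become stops word-finally, yielding [d] there.
The one attested form of 'wing', [meloza], shows underlying /meloz/. Applying the same rule word-finally gives [melod].

[melod]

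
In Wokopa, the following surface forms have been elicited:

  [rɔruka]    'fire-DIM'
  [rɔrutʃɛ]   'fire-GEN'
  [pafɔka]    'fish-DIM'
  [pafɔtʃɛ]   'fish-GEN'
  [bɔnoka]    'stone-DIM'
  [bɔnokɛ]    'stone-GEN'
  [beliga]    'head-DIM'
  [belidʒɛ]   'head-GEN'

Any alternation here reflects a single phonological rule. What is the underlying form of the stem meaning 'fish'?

/pafɔtʃ/

The stem for 'fish' ends in [k] in [pafɔka] but [tʃ] in [pafɔtʃɛ].
If /k/ were underlying and a rule turned it into [tʃ] before the GEN suffix, 'stone' would also alternate; but it has [k] in both [bɔnoka] and [bɔnokɛ].
Therefore /tʃ/ is basic and [k] is derived by depalatalization (palato-alveolar /tʃ/ and /dʒ/ become [k] and [g] when no front vowel follows).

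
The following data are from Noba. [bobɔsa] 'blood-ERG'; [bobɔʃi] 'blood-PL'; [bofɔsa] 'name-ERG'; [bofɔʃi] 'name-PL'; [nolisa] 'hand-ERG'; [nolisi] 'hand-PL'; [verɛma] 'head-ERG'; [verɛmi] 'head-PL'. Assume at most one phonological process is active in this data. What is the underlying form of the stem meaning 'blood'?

/bobɔʃ/

'blood' shows [s] ~ [ʃ] at the end of the stem ([bobɔsa] vs [bobɔʃi]).
The stem 'hand' ([nolisa], [nolisi]) shows [s] unchanged in both environments, so [s] cannot be basic with [ʃ] derived before the PL suffix.
So /ʃ/ is underlying, and a rule of depalatalization — palato-alveolar /ʃ/ becomes [s] when no front vowel follows — gives [s].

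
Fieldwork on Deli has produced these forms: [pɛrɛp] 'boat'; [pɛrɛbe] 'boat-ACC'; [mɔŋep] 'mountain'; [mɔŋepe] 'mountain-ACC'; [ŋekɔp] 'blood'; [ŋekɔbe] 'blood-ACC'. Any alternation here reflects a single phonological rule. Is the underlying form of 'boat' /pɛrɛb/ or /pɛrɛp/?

The root 'boat' surfaces as [pɛrɛp] and [pɛrɛbe], with a stem-final [p] ~ [b] alternation.
If /p/ were underlying and a rule turned it into [b] before the ACC suffix, 'mountain' would also alternate; but it has [p] in both [mɔŋep] and [mɔŋepe].
Therefore /b/ is basic and [p] is derived by word-final obstruent devoicing (voiced obstruents become voiceless word-finally).

/pɛrɛb/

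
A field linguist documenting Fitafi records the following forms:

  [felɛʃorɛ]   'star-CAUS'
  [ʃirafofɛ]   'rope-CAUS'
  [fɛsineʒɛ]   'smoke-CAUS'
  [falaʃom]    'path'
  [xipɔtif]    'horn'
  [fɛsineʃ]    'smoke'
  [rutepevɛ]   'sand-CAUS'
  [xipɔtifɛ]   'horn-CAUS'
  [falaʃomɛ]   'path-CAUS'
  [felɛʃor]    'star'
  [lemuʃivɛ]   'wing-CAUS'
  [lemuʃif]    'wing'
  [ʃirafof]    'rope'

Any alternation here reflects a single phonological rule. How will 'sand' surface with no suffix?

[rutepef]

'wing' shows [v] ~ [f] at the end of the stem ([lemuʃivɛ] vs [lemuʃif]).
But 'rope' keeps [f] in both environments ([ʃirafofɛ], [ʃirafof]), so there is no rule changing /f/ to [v] before the CAUS suffix.
The alternation reflects word-final obstruent devoicing: voiced obstruents become voiceless word-finally. /v/ is underlying.
The one attested form of 'sand', [rutepevɛ], shows underlying /rutepev/. Applying the same rule word-finally gives [rutepef].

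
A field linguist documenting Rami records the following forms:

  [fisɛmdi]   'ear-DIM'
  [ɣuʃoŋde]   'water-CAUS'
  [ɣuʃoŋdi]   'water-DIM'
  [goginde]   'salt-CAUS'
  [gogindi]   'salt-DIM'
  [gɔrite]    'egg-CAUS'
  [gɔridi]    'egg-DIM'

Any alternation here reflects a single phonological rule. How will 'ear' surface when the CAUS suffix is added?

[fisɛmde]

The CAUS suffix surfaces as [-de] and [-te], depending on the final segment of the stem.
By contrast the DIM suffix keeps its initial [d] throughout — that segment must be underlying.
The CAUS suffix is therefore /-te/ underlyingly, with post-nasal voicing: voiceless stops become voiced after a nasal.
After 'ear', which ends in a nasal, the suffix surfaces as [-de], giving [fisɛmde].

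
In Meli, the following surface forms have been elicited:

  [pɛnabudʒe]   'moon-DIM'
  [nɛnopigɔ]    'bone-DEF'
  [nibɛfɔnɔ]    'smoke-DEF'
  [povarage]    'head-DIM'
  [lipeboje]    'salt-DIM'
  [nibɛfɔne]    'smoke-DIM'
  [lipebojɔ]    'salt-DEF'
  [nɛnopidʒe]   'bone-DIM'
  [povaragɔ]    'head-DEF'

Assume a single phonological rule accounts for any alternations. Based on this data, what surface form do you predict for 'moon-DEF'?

The stem for 'bone' ends in [dʒ] in [nɛnopidʒe] but [g] in [nɛnopigɔ].
The stem 'head' ([povarage], [povaragɔ]) shows [g] unchanged in both environments, so [g] cannot be basic with [dʒ] derived before the DIM suffix.
So /dʒ/ is underlying, and a rule of depalatalization — palato-alveolar /dʒ/ becomes [g] when no front vowel follows — gives [g].
The one attested form of 'moon', [pɛnabudʒe], shows underlying /pɛnabudʒ/. Applying the same rule when no front vowel follows gives [pɛnabugɔ].

[pɛnabugɔ]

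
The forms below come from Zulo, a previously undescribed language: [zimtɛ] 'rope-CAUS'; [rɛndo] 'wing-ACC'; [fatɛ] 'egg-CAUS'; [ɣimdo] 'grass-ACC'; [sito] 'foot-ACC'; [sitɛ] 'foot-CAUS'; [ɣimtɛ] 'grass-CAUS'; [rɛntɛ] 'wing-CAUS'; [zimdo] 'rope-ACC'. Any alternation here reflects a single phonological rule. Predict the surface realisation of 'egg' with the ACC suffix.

The ACC suffix surfaces as [-do] and [-to], depending on the final segment of the stem.
The CAUS suffix, which begins with [t], is invariant after every stem; so [t] is not altered by any rule here.
The ACC suffix is therefore /-do/ underlyingly, with post-vocalic devoicing: voiced stops become voiceless after a vowel.
After 'egg', which ends in a vowel, the suffix surfaces as [-to], giving [fato].

[fato]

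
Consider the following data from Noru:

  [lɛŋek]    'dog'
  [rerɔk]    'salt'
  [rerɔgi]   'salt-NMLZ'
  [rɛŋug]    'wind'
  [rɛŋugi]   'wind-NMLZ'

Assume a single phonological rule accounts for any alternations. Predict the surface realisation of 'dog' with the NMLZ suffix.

'salt' shows [k] ~ [g] at the end of the stem ([rerɔk] vs [rerɔgi]).
Compare 'wind', with invariant [g] in [rɛŋug] and [rɛŋugi]: an analysis with underlying /g/ and a rule producing [k] in isolation would wrongly predict alternation here too.
Therefore /k/ is basic and [g] is derived by intervocalic voicing (voiceless stops become voiced between vowels).
From [lɛŋek] the stem 'dog' is /lɛŋek/; between vowels this yields [lɛŋegi].

[lɛŋegi]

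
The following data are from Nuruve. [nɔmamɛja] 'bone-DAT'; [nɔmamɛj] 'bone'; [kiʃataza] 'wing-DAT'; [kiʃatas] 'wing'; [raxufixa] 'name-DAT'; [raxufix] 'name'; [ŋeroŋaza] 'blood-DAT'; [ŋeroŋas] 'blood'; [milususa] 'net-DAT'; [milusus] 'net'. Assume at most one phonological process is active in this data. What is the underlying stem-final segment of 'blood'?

In [ŋeroŋaza] and [ŋeroŋas] the final segment of 'blood' alternates: [z] ~ [s].
If /s/ were underlying and a rule turned it into [z] before the DAT suffix, 'net' would also alternate; but it has [s] in both [milususa] and [milusus].
Therefore /z/ is basic and [s] is derived by word-final obstruent devoicing (voiced obstruents become voiceless word-finally).

/z/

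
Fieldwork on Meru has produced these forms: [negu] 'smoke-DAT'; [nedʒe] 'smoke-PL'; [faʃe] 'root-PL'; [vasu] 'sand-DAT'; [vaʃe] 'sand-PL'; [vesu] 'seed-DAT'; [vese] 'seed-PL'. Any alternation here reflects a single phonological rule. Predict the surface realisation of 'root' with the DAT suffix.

[fasu]

The stem for 'sand' ends in [s] in [vasu] but [ʃ] in [vaʃe].
But 'seed' keeps [s] in both environments ([vesu], [vese]), so there is no rule changing /s/ to [ʃ] before the PL suffix.
Therefore /ʃ/ is basic and [s] is derived by depalatalization (palato-alveolar /dʒ/ and /ʃ/ become [g] and [s] when no front vowel follows).
The one attested form of 'root', [faʃe], shows underlying /faʃ/. Applying the same rule when no front vowel follows gives [fasu].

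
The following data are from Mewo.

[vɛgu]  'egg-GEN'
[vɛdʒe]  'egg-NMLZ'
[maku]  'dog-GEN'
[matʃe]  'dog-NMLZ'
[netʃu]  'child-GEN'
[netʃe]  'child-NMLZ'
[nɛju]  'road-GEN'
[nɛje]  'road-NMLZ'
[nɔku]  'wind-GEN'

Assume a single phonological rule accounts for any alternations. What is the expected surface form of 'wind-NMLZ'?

[nɔtʃe]

'dog' shows [k] ~ [tʃ] at the end of the stem ([maku] vs [matʃe]).
The stem 'child' ([netʃu], [netʃe]) shows [tʃ] unchanged in both environments, so [tʃ] cannot be basic with [k] derived before the GEN suffix.
The underlying segment must be /k/; /k/ and /g/ become palato-alveolar [tʃ] and [dʒ] before a front vowel, yielding [tʃ] there.
The one attested form of 'wind', [nɔku], shows underlying /nɔk/. Applying the same rule before a front vowel gives [nɔtʃe].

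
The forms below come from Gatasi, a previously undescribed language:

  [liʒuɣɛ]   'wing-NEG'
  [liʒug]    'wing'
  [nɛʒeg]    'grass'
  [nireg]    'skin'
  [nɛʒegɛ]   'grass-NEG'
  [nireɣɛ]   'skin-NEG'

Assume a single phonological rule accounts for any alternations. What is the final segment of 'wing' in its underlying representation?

/ɣ/

In [liʒug] and [liʒuɣɛ] the final segment of 'wing' alternates: [g] ~ [ɣ].
The stem 'grass' ([nɛʒeg], [nɛʒegɛ]) shows [g] unchanged in both environments, so [g] cannot be basic with [ɣ] derived before the NEG suffix.
The underlying segment must be /ɣ/; voiced fricatives become stops word-finally, yielding [g] there.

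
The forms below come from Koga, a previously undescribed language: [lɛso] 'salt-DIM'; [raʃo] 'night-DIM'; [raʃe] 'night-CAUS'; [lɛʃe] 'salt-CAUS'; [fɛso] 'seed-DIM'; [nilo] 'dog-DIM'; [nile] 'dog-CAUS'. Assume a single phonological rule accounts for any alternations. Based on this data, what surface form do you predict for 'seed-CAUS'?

The root 'salt' surfaces as [lɛʃe] and [lɛso], with a stem-final [ʃ] ~ [s] alternation.
Compare 'night', with invariant [ʃ] in [raʃe] and [raʃo]: an analysis with underlying /ʃ/ and a rule producing [s] before the DIM suffix would wrongly predict alternation here too.
The alternation reflects palatalization before a front vowel: /s/ becomes palato-alveolar [ʃ] before a front vowel. /s/ is underlying.
From [fɛso] the stem 'seed' is /fɛs/; before a front vowel this yields [fɛʃe].

[fɛʃe]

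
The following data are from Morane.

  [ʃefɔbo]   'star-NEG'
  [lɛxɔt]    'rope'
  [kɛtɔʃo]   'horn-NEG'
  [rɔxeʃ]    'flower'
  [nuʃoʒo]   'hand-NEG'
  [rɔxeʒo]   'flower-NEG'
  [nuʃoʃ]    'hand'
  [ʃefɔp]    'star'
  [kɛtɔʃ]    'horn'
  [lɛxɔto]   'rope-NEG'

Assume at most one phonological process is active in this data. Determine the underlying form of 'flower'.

/rɔxeʒ/

The root 'flower' surfaces as [rɔxeʃ] and [rɔxeʒo], with a stem-final [ʃ] ~ [ʒ] alternation.
The stem 'horn' ([kɛtɔʃ], [kɛtɔʃo]) shows [ʃ] unchanged in both environments, so [ʃ] cannot be basic with [ʒ] derived before the NEG suffix.
The alternation reflects word-final obstruent devoicing: voiced obstruents become voiceless word-finally. /ʒ/ is underlying.
So 'flower' = /rɔxeʒ/.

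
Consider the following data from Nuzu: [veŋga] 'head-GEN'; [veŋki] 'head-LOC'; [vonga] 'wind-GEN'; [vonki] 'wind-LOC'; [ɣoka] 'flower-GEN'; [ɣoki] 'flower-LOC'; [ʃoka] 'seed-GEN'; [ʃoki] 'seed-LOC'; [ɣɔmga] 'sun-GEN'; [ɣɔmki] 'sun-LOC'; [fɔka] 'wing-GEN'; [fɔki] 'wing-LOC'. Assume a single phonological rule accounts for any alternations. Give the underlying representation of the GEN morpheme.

/-ga/

The GEN suffix surfaces as [-ga] and [-ka], depending on the final segment of the stem.
The LOC suffix, which begins with [k], is invariant after every stem; so [k] is not altered by any rule here.
So the underlying form is /-ga/, and voiced stops become voiceless after a vowel.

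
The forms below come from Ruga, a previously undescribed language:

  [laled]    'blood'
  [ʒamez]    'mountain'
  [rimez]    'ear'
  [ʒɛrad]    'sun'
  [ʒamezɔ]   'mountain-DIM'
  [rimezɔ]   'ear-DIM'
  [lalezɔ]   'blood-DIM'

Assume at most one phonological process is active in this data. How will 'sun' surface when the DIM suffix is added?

The root 'blood' surfaces as [lalezɔ] and [laled], with a stem-final [z] ~ [d] alternation.
Compare 'mountain', with invariant [z] in [ʒamezɔ] and [ʒamez]: an analysis with underlying /z/ and a rule producing [d] in isolation would wrongly predict alternation here too.
So /d/ is underlying, and a rule of intervocalic spirantization — voiced stops become fricatives between vowels — gives [z].
The one attested form of 'sun', [ʒɛrad], shows underlying /ʒɛrad/. Applying the same rule between vowels gives [ʒɛrazɔ].

[ʒɛrazɔ]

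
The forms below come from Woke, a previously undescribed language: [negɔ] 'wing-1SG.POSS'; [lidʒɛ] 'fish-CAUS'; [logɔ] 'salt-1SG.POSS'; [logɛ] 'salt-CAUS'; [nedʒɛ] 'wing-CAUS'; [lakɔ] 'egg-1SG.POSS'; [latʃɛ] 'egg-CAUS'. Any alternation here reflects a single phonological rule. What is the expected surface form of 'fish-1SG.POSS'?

[ligɔ]

The root 'wing' surfaces as [nedʒɛ] and [negɔ], with a stem-final [dʒ] ~ [g] alternation.
If /g/ were underlying and a rule turned it into [dʒ] before the CAUS suffix, 'salt' would also alternate; but it has [g] in both [logɛ] and [logɔ].
So /dʒ/ is underlying, and a rule of depalatalization — palato-alveolar /tʃ/ and /dʒ/ become [k] and [g] when no front vowel follows — gives [g].
From [lidʒɛ] the stem 'fish' is /lidʒ/; when no front vowel follows this yields [ligɔ].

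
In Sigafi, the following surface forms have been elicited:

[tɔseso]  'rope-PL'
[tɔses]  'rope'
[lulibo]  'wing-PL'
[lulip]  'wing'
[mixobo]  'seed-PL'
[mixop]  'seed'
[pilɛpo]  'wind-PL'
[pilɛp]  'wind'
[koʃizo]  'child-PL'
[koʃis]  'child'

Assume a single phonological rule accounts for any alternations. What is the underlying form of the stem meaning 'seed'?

/mixob/

'seed' shows [b] ~ [p] at the end of the stem ([mixobo] vs [mixop]).
But 'wind' keeps [p] in both environments ([pilɛpo], [pilɛp]), so there is no rule changing /p/ to [b] before the PL suffix.
So /b/ is underlying, and a rule of word-final obstruent devoicing — voiced obstruents become voiceless word-finally — gives [p].
The underlying form of 'seed' is therefore /mixob/.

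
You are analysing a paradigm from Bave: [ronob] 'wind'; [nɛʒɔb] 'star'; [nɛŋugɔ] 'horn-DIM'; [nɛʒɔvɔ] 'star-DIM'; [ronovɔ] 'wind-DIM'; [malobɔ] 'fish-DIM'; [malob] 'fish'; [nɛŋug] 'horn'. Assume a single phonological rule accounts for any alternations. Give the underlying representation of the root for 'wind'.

/ronov/

In [ronob] and [ronovɔ] the final segment of 'wind' alternates: [b] ~ [v].
But 'fish' keeps [b] in both environments ([malob], [malobɔ]), so there is no rule changing /b/ to [v] before the DIM suffix.
Therefore /v/ is basic and [b] is derived by word-final hardening (voiced fricatives become stops word-finally).
So 'wind' = /ronov/.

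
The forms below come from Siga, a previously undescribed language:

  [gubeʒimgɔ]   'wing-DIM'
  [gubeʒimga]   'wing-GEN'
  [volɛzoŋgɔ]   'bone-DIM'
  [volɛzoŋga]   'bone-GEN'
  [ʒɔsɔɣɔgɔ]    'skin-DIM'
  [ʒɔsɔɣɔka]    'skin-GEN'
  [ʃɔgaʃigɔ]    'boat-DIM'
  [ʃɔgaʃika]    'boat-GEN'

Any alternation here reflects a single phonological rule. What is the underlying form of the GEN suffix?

/-ka/

The GEN suffix surfaces as [-ga] and [-ka], depending on the final segment of the stem.
The DIM suffix, which begins with [g], is invariant after every stem; so [g] is not altered by any rule here.
So the underlying form is /-ka/, and voiceless stops become voiced after a nasal.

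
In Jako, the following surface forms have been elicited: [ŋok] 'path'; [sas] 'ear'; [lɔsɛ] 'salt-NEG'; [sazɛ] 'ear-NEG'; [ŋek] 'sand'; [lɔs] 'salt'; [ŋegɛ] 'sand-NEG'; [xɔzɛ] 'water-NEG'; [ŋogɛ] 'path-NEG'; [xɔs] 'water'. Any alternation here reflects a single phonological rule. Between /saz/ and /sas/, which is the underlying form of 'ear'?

/saz/

The stem for 'ear' ends in [s] in [sas] but [z] in [sazɛ].
If /s/ were underlying and a rule turned it into [z] before the NEG suffix, 'salt' would also alternate; but it has [s] in both [lɔs] and [lɔsɛ].
The underlying segment must be /z/; voiced obstruents become voiceless word-finally, yielding [s] there.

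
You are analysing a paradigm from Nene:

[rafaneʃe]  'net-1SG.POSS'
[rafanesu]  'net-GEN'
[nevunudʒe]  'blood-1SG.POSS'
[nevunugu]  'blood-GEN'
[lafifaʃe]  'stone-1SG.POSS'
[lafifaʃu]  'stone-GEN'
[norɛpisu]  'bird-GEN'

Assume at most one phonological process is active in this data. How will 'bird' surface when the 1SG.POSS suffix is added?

[norɛpiʃe]

In [rafaneʃe] and [rafanesu] the final segment of 'net' alternates: [ʃ] ~ [s].
The stem 'stone' ([lafifaʃe], [lafifaʃu]) shows [ʃ] unchanged in both environments, so [ʃ] cannot be basic with [s] derived before the GEN suffix.
So /s/ is underlying, and a rule of palatalization before a front vowel — /g/ and /s/ become palato-alveolar [dʒ] and [ʃ] before a front vowel — gives [ʃ].
From [norɛpisu] the stem 'bird' is /norɛpis/; before a front vowel this yields [norɛpiʃe].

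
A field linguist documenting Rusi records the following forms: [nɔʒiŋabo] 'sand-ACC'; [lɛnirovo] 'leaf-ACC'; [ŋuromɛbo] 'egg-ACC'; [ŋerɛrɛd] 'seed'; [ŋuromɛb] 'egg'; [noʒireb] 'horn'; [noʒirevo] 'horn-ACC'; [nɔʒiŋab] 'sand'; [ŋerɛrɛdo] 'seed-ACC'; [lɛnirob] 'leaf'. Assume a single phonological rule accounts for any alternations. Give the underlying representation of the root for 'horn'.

'horn' shows [b] ~ [v] at the end of the stem ([noʒireb] vs [noʒirevo]).
If /b/ were underlying and a rule turned it into [v] before the ACC suffix, 'sand' would also alternate; but it has [b] in both [nɔʒiŋab] and [nɔʒiŋabo].
Therefore /v/ is basic and [b] is derived by word-final hardening (voiced fricatives become stops word-finally).
The underlying form of 'horn' is therefore /noʒirev/.

/noʒirev/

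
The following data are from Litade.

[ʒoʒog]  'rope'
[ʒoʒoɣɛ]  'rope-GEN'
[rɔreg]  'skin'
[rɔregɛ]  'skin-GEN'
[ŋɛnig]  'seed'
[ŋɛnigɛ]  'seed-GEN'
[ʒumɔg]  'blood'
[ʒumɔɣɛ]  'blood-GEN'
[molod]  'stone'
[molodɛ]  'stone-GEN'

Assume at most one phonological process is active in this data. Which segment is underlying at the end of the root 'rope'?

'rope' shows [g] ~ [ɣ] at the end of the stem ([ʒoʒog] vs [ʒoʒoɣɛ]).
The stem 'skin' ([rɔreg], [rɔregɛ]) shows [g] unchanged in both environments, so [g] cannot be basic with [ɣ] derived before the GEN suffix.
Therefore /ɣ/ is basic and [g] is derived by word-final hardening (voiced fricatives become stops word-finally).

/ɣ/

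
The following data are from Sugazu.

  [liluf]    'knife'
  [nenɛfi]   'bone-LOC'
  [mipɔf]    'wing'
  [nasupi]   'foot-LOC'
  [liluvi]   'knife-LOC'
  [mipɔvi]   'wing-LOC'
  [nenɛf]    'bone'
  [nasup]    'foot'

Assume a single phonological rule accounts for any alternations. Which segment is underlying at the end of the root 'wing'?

/v/

The root 'wing' surfaces as [mipɔvi] and [mipɔf], with a stem-final [v] ~ [f] alternation.
The stem 'bone' ([nenɛfi], [nenɛf]) shows [f] unchanged in both environments, so [f] cannot be basic with [v] derived before the LOC suffix.
The alternation reflects word-final obstruent devoicing: voiced obstruents become voiceless word-finally. /v/ is underlying.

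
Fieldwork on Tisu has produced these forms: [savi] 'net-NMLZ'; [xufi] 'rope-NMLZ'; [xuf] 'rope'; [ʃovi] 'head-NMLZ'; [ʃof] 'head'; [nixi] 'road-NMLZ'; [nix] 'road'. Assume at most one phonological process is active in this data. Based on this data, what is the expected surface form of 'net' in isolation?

[saf]

The stem for 'head' ends in [v] in [ʃovi] but [f] in [ʃof].
If /f/ were underlying and a rule turned it into [v] before the NMLZ suffix, 'rope' would also alternate; but it has [f] in both [xufi] and [xuf].
The alternation reflects word-final obstruent devoicing: voiced obstruents become voiceless word-finally. /v/ is underlying.
The one attested form of 'net', [savi], shows underlying /sav/. Applying the same rule word-finally gives [saf].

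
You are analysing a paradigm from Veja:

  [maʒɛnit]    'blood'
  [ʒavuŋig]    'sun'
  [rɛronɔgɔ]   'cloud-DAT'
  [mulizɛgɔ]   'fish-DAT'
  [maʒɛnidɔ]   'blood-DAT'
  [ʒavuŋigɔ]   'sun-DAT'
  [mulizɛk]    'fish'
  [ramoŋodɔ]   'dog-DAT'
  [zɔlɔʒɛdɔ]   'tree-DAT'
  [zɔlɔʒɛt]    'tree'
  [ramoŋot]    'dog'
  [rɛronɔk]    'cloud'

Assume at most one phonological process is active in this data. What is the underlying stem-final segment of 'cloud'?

/k/

'cloud' shows [g] ~ [k] at the end of the stem ([rɛronɔgɔ] vs [rɛronɔk]).
The stem 'sun' ([ʒavuŋigɔ], [ʒavuŋig]) shows [g] unchanged in both environments, so [g] cannot be basic with [k] derived in isolation.
So /k/ is underlying, and a rule of intervocalic voicing — voiceless stops become voiced between vowels — gives [g].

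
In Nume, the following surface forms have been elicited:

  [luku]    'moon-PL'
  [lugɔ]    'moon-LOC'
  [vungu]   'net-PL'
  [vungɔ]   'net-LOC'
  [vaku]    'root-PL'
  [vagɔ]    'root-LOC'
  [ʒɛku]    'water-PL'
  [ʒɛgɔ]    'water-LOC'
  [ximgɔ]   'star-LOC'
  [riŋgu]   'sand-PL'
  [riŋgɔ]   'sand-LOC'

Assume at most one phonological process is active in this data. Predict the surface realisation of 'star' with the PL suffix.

[ximgu]

The PL suffix surfaces as [-gu] and [-ku], depending on the final segment of the stem.
The LOC suffix, which begins with [g], is invariant after every stem; so [g] is not altered by any rule here.
The PL suffix is therefore /-ku/ underlyingly, with post-nasal voicing: voiceless stops become voiced after a nasal.
After 'star', which ends in a nasal, the suffix surfaces as [-gu], giving [ximgu].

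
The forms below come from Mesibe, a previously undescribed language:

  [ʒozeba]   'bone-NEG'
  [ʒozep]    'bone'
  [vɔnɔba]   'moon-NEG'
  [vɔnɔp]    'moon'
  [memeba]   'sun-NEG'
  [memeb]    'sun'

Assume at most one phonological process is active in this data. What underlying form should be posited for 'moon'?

'moon' shows [b] ~ [p] at the end of the stem ([vɔnɔba] vs [vɔnɔp]).
If /b/ were underlying and a rule turned it into [p] in isolation, 'sun' would also alternate; but it has [b] in both [memeba] and [memeb].
Therefore /p/ is basic and [b] is derived by intervocalic voicing (voiceless stops become voiced between vowels).
The underlying form of 'moon' is therefore /vɔnɔp/.

/vɔnɔp/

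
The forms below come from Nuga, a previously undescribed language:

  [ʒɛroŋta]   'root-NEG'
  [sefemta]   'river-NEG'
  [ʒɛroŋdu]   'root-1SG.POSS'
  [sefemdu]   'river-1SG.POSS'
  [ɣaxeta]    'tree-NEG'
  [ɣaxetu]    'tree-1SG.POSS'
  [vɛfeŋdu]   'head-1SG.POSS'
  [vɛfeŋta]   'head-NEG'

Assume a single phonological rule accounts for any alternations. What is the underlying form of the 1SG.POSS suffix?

/-du/

The 1SG.POSS suffix surfaces as [-du] and [-tu], depending on the final segment of the stem.
The NEG suffix, which begins with [t], is invariant after every stem; so [t] is not altered by any rule here.
The 1SG.POSS suffix is therefore /-du/ underlyingly, with post-vocalic devoicing: voiced stops become voiceless after a vowel.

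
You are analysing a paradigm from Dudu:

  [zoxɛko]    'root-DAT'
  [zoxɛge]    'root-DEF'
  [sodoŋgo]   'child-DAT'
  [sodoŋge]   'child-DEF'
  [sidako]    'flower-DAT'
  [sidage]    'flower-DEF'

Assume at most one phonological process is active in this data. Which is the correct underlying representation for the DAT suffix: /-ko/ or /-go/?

The DAT suffix surfaces as [-go] and [-ko], depending on the final segment of the stem.
By contrast the DEF suffix keeps its initial [g] throughout — that segment must be underlying.
So the underlying form is /-ko/, and voiceless stops become voiced after a nasal.

/-ko/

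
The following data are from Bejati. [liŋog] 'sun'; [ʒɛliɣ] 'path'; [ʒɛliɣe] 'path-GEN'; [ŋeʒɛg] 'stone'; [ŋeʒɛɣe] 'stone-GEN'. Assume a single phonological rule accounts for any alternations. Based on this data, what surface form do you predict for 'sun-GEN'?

'stone' shows [g] ~ [ɣ] at the end of the stem ([ŋeʒɛg] vs [ŋeʒɛɣe]).
The stem 'path' ([ʒɛliɣ], [ʒɛliɣe]) shows [ɣ] unchanged in both environments, so [ɣ] cannot be basic with [g] derived in isolation.
So /g/ is underlying, and a rule of intervocalic spirantization — voiced stops become fricatives between vowels — gives [ɣ].
From [liŋog] the stem 'sun' is /liŋog/; between vowels this yields [liŋoɣe].

[liŋoɣe]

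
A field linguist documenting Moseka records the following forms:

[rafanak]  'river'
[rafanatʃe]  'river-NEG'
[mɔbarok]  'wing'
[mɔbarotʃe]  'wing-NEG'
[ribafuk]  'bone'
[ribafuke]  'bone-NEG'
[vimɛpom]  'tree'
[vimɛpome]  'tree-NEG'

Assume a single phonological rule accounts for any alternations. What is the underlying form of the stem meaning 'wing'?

/mɔbarotʃ/

'wing' shows [k] ~ [tʃ] at the end of the stem ([mɔbarok] vs [mɔbarotʃe]).
But 'bone' keeps [k] in both environments ([ribafuk], [ribafuke]), so there is no rule changing /k/ to [tʃ] before the NEG suffix.
The underlying segment must be /tʃ/; palato-alveolar /tʃ/ becomes [k] when no front vowel follows, yielding [k] there.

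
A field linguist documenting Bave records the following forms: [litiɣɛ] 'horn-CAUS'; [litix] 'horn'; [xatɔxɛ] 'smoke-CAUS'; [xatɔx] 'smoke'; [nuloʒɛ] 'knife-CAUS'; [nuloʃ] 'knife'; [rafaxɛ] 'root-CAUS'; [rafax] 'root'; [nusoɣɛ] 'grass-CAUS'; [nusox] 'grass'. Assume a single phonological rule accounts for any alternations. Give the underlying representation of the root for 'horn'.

The stem for 'horn' ends in [ɣ] in [litiɣɛ] but [x] in [litix].
Compare 'smoke', with invariant [x] in [xatɔxɛ] and [xatɔx]: an analysis with underlying /x/ and a rule producing [ɣ] before the CAUS suffix would wrongly predict alternation here too.
Therefore /ɣ/ is basic and [x] is derived by word-final obstruent devoicing (voiced obstruents become voiceless word-finally).

/litiɣ/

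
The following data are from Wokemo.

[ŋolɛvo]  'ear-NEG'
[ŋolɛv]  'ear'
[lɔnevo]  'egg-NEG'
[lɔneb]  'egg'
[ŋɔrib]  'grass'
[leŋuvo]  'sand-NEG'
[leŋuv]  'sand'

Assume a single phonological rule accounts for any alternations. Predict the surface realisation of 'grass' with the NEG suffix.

[ŋɔrivo]

'egg' shows [v] ~ [b] at the end of the stem ([lɔnevo] vs [lɔneb]).
But 'sand' keeps [v] in both environments ([leŋuvo], [leŋuv]), so there is no rule changing /v/ to [b] in isolation.
So /b/ is underlying, and a rule of intervocalic spirantization — voiced stops become fricatives between vowels — gives [v].
The one attested form of 'grass', [ŋɔrib], shows underlying /ŋɔrib/. Applying the same rule between vowels gives [ŋɔrivo].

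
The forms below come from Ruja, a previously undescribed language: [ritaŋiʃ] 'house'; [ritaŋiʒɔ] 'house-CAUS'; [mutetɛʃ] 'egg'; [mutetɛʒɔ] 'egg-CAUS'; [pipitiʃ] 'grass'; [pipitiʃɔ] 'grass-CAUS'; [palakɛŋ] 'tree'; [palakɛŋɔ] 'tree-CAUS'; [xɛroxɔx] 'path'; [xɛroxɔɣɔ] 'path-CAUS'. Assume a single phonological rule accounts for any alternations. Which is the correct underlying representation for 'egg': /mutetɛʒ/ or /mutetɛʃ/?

The root 'egg' surfaces as [mutetɛʃ] and [mutetɛʒɔ], with a stem-final [ʃ] ~ [ʒ] alternation.
Compare 'grass', with invariant [ʃ] in [pipitiʃ] and [pipitiʃɔ]: an analysis with underlying /ʃ/ and a rule producing [ʒ] before the CAUS suffix would wrongly predict alternation here too.
The alternation reflects word-final obstruent devoicing: voiced obstruents become voiceless word-finally. /ʒ/ is underlying.

/mutetɛʒ/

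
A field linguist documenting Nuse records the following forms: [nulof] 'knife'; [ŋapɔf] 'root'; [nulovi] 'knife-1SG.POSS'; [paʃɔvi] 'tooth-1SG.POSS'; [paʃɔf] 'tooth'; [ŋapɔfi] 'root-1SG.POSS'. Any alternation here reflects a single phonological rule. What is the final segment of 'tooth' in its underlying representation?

The root 'tooth' surfaces as [paʃɔvi] and [paʃɔf], with a stem-final [v] ~ [f] alternation.
If /f/ were underlying and a rule turned it into [v] before the 1SG.POSS suffix, 'root' would also alternate; but it has [f] in both [ŋapɔfi] and [ŋapɔf].
The alternation reflects word-final obstruent devoicing: voiced obstruents become voiceless word-finally. /v/ is underlying.

/v/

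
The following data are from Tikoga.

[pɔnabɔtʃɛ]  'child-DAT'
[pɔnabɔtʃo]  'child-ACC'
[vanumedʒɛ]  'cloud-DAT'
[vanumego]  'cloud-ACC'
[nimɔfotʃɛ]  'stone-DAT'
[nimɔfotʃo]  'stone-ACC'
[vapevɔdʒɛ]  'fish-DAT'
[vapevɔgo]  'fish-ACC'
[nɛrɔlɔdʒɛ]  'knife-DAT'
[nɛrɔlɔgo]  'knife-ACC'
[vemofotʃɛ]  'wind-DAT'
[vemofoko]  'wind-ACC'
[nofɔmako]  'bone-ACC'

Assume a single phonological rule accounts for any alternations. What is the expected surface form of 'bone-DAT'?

[nofɔmatʃɛ]

'wind' shows [tʃ] ~ [k] at the end of the stem ([vemofotʃɛ] vs [vemofoko]).
The stem 'stone' ([nimɔfotʃɛ], [nimɔfotʃo]) shows [tʃ] unchanged in both environments, so [tʃ] cannot be basic with [k] derived before the ACC suffix.
The alternation reflects palatalization before a front vowel: /k/ and /g/ become palato-alveolar [tʃ] and [dʒ] before a front vowel. /k/ is underlying.
The one attested form of 'bone', [nofɔmako], shows underlying /nofɔmak/. Applying the same rule before a front vowel gives [nofɔmatʃɛ].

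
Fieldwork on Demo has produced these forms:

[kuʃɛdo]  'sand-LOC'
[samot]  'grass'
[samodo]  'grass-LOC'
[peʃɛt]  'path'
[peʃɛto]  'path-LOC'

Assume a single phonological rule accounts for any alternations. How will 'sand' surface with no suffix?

'grass' shows [t] ~ [d] at the end of the stem ([samot] vs [samodo]).
If /t/ were underlying and a rule turned it into [d] before the LOC suffix, 'path' would also alternate; but it has [t] in both [peʃɛt] and [peʃɛto].
Therefore /d/ is basic and [t] is derived by word-final obstruent devoicing (voiced obstruents become voiceless word-finally).
From [kuʃɛdo] the stem 'sand' is /kuʃɛd/; word-finally this yields [kuʃɛt].

[kuʃɛt]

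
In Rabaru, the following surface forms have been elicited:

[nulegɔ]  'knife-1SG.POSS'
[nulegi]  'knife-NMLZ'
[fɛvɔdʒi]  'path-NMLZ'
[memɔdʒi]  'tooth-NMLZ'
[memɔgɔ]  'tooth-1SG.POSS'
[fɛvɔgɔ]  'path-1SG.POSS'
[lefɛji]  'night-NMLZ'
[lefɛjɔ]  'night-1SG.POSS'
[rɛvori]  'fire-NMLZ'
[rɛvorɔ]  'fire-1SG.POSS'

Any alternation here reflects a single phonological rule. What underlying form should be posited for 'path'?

/fɛvɔdʒ/

The root 'path' surfaces as [fɛvɔdʒi] and [fɛvɔgɔ], with a stem-final [dʒ] ~ [g] alternation.
Compare 'knife', with invariant [g] in [nulegi] and [nulegɔ]: an analysis with underlying /g/ and a rule producing [dʒ] before the NMLZ suffix would wrongly predict alternation here too.
Therefore /dʒ/ is basic and [g] is derived by depalatalization (palato-alveolar /dʒ/ becomes [g] when no front vowel follows).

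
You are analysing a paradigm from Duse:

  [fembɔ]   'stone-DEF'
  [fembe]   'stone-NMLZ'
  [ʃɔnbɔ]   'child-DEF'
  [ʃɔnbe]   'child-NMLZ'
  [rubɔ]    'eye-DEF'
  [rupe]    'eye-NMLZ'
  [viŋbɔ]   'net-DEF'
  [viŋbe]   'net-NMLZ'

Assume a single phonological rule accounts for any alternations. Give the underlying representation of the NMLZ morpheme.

The NMLZ suffix surfaces as [-be] and [-pe], depending on the final segment of the stem.
By contrast the DEF suffix keeps its initial [b] throughout — that segment must be underlying.
The NMLZ suffix is therefore /-pe/ underlyingly, with post-nasal voicing: voiceless stops become voiced after a nasal.

/-pe/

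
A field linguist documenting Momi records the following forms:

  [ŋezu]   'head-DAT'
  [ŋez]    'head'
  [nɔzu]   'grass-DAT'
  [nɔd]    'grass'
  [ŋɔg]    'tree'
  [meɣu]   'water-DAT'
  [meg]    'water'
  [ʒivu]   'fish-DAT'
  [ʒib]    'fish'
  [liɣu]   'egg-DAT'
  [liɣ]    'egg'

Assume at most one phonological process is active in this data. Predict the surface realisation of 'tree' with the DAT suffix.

[ŋɔɣu]

In [meɣu] and [meg] the final segment of 'water' alternates: [ɣ] ~ [g].
Compare 'egg', with invariant [ɣ] in [liɣu] and [liɣ]: an analysis with underlying /ɣ/ and a rule producing [g] in isolation would wrongly predict alternation here too.
Therefore /g/ is basic and [ɣ] is derived by intervocalic spirantization (voiced stops become fricatives between vowels).
From [ŋɔg] the stem 'tree' is /ŋɔg/; between vowels this yields [ŋɔɣu].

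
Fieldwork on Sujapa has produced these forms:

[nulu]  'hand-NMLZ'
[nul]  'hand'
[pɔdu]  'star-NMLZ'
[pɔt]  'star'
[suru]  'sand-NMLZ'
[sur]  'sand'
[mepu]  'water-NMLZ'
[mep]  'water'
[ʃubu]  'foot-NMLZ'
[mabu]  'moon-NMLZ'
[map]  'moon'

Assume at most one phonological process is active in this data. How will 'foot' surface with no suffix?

[ʃup]

The root 'moon' surfaces as [mabu] and [map], with a stem-final [b] ~ [p] alternation.
If /p/ were underlying and a rule turned it into [b] before the NMLZ suffix, 'water' would also alternate; but it has [p] in both [mepu] and [mep].
The alternation reflects word-final obstruent devoicing: voiced obstruents become voiceless word-finally. /b/ is underlying.
The one attested form of 'foot', [ʃubu], shows underlying /ʃub/. Applying the same rule word-finally gives [ʃup].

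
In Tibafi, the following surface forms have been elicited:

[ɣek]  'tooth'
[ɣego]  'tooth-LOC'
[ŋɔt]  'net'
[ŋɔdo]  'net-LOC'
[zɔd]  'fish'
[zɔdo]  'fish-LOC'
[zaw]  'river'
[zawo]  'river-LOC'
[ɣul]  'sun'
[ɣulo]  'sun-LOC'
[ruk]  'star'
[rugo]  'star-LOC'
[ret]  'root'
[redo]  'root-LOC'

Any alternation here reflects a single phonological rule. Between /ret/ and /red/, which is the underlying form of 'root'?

The root 'root' surfaces as [ret] and [redo], with a stem-final [t] ~ [d] alternation.
The stem 'fish' ([zɔd], [zɔdo]) shows [d] unchanged in both environments, so [d] cannot be basic with [t] derived in isolation.
The alternation reflects intervocalic voicing: voiceless stops become voiced between vowels. /t/ is underlying.

/ret/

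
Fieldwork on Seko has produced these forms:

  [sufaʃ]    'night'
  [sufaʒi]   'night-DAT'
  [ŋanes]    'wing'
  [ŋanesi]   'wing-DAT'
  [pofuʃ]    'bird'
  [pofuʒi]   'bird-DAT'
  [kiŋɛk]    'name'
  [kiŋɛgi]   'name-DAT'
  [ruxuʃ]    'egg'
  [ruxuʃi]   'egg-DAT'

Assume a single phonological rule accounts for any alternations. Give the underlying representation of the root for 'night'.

/sufaʒ/

In [sufaʃ] and [sufaʒi] the final segment of 'night' alternates: [ʃ] ~ [ʒ].
If /ʃ/ were underlying and a rule turned it into [ʒ] before the DAT suffix, 'egg' would also alternate; but it has [ʃ] in both [ruxuʃ] and [ruxuʃi].
The underlying segment must be /ʒ/; voiced obstruents become voiceless word-finally, yielding [ʃ] there.
So 'night' = /sufaʒ/.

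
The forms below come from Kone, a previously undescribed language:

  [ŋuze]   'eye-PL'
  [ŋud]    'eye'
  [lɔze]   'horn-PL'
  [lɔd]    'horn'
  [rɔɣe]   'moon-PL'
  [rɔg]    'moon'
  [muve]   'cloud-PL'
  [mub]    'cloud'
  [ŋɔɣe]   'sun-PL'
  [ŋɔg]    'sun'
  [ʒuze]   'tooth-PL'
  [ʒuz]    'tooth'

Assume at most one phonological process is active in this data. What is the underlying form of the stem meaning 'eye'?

/ŋud/

The root 'eye' surfaces as [ŋuze] and [ŋud], with a stem-final [z] ~ [d] alternation.
If /z/ were underlying and a rule turned it into [d] in isolation, 'tooth' would also alternate; but it has [z] in both [ʒuze] and [ʒuz].
The alternation reflects intervocalic spirantization: voiced stops become fricatives between vowels. /d/ is underlying.
The underlying form of 'eye' is therefore /ŋud/.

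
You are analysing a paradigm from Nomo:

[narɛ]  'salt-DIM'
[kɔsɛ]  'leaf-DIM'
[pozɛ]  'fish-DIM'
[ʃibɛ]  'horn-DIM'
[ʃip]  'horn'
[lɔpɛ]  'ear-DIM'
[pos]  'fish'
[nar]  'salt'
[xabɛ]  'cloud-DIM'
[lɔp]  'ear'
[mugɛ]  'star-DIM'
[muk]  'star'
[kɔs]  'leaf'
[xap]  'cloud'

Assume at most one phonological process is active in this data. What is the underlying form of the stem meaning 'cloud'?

The stem for 'cloud' ends in [b] in [xabɛ] but [p] in [xap].
The stem 'ear' ([lɔpɛ], [lɔp]) shows [p] unchanged in both environments, so [p] cannot be basic with [b] derived before the DIM suffix.
Therefore /b/ is basic and [p] is derived by word-final obstruent devoicing (voiced obstruents become voiceless word-finally).

/xab/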